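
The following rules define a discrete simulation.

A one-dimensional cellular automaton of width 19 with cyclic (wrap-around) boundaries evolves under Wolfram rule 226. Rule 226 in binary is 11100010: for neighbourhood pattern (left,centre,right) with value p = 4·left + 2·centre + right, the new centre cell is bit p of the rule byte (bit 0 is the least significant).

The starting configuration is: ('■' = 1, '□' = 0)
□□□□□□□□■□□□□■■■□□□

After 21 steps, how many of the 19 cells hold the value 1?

k=0  □□□□□□□□■□□□□■■■□□□
k=1  □□□□□□□■□□□□■□■■□□□
k=2  □□□□□□■□□□□■□■□■□□□
k=3  □□□□□■□□□□■□■□■□□□□
k=4  □□□□■□□□□■□■□■□□□□□
k=5  □□□■□□□□■□■□■□□□□□□
k=6  □□■□□□□■□■□■□□□□□□□
k=7  □■□□□□■□■□■□□□□□□□□
k=8  ■□□□□■□■□■□□□□□□□□□
k=9  □□□□■□■□■□□□□□□□□□■
k=10  □□□■□■□■□□□□□□□□□■□
k=11  □□■□■□■□□□□□□□□□■□□
k=12  □■□■□■□□□□□□□□□■□□□
k=13  ■□■□■□□□□□□□□□■□□□□
k=14  □■□■□□□□□□□□□■□□□□■
k=15  ■□■□□□□□□□□□■□□□□■□
k=16  □■□□□□□□□□□■□□□□■□■
k=17  ■□□□□□□□□□■□□□□■□■□
k=18  □□□□□□□□□■□□□□■□■□■
k=19  □□□□□□□□■□□□□■□■□■□
k=20  □□□□□□□■□□□□■□■□■□□
k=21  □□□□□□■□□□□■□■□■□□□

4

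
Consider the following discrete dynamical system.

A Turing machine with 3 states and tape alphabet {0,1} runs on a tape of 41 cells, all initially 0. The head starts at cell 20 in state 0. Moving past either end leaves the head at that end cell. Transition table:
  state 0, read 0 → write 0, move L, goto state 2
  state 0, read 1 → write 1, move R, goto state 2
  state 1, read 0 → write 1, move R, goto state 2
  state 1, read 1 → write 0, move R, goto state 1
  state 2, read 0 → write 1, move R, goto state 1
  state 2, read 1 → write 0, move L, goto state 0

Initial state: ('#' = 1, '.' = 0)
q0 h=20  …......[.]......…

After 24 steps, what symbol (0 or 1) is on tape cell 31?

t=0: q0 h=20  …......[.]......…
t=1: q2 h=19  …......[.]......…
t=2: q1 h=20  ….....#[.]......…
t=3: q2 h=21  …....##[.]......…
t=4: q1 h=22  …...###[.]......…
t=5: q2 h=23  …..####[.]......…
t=6: q1 h=24  ….#####[.]......…
t=7: q2 h=25  …######[.]......…
t=8: q1 h=26  …######[.]......…
t=9: q2 h=27  …######[.]......…
t=10: q1 h=28  …######[.]......…
t=11: q2 h=29  …######[.]......…
t=12: q1 h=30  …######[.]......…
t=13: q2 h=31  …######[.]......…
t=14: q1 h=32  …######[.]......…
t=15: q2 h=33  …######[.]......…
t=16: q1 h=34  …######[.]......|
t=17: q2 h=35  …######[.].....|
t=18: q1 h=36  …######[.]....|
t=19: q2 h=37  …######[.]...|
t=20: q1 h=38  …######[.]..|
t=21: q2 h=39  …######[.].|
t=22: q1 h=40  …######[.]|
t=23: q2 h=40  …######[#]|
t=24: q0 h=39  …######[#].|

1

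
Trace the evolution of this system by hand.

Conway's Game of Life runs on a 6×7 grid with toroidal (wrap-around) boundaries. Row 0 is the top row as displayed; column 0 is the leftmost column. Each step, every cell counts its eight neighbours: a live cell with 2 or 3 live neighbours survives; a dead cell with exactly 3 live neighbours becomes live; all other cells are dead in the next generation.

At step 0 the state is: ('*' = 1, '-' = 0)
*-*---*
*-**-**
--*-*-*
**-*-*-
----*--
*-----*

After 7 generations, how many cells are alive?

4

t=0: *-*---*
*-**-**
--*-*-*
**-*-*-
----*--
*-----*
t=1: --**---
--*-*--
-------
****-**
-*--**-
**---**
t=2: *-*****
--*----
*---***
****-**
---*---
**-*-**
t=3: -------
--*----
----*--
-***---
---*---
-*-----
t=4: -------
-------
-*-----
--***--
-*-*---
-------
t=5: -------
-------
--**---
-*-**--
---**--
-------
t=6: -------
-------
--***--
-------
--***--
-------
t=7: -------
---*---
---*---
-------
---*---
---*---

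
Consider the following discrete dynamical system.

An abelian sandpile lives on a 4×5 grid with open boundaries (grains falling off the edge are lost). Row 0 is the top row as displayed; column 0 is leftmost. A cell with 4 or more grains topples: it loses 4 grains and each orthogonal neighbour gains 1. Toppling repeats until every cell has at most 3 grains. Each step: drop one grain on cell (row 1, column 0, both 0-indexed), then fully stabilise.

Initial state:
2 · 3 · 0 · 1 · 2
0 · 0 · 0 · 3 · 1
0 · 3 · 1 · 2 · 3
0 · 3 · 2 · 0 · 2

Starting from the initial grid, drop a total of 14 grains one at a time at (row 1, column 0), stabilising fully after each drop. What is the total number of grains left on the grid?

33

step 0: 2 · 3 · 0 · 1 · 2
0 · 0 · 0 · 3 · 1
0 · 3 · 1 · 2 · 3
0 · 3 · 2 · 0 · 2
step 1: 2 · 3 · 0 · 1 · 2
1 · 0 · 0 · 3 · 1
0 · 3 · 1 · 2 · 3
0 · 3 · 2 · 0 · 2
step 2: 2 · 3 · 0 · 1 · 2
2 · 0 · 0 · 3 · 1
0 · 3 · 1 · 2 · 3
0 · 3 · 2 · 0 · 2
step 3: 2 · 3 · 0 · 1 · 2
3 · 0 · 0 · 3 · 1
0 · 3 · 1 · 2 · 3
0 · 3 · 2 · 0 · 2
step 4: 3 · 3 · 0 · 1 · 2
0 · 1 · 0 · 3 · 1
1 · 3 · 1 · 2 · 3
0 · 3 · 2 · 0 · 2
step 5: 3 · 3 · 0 · 1 · 2
1 · 1 · 0 · 3 · 1
1 · 3 · 1 · 2 · 3
0 · 3 · 2 · 0 · 2
step 6: 3 · 3 · 0 · 1 · 2
2 · 1 · 0 · 3 · 1
1 · 3 · 1 · 2 · 3
0 · 3 · 2 · 0 · 2
step 7: 3 · 3 · 0 · 1 · 2
3 · 1 · 0 · 3 · 1
1 · 3 · 1 · 2 · 3
0 · 3 · 2 · 0 · 2
step 8: 1 · 0 · 1 · 1 · 2
1 · 3 · 0 · 3 · 1
2 · 3 · 1 · 2 · 3
0 · 3 · 2 · 0 · 2
step 9: 1 · 0 · 1 · 1 · 2
2 · 3 · 0 · 3 · 1
2 · 3 · 1 · 2 · 3
0 · 3 · 2 · 0 · 2
step 10: 1 · 0 · 1 · 1 · 2
3 · 3 · 0 · 3 · 1
2 · 3 · 1 · 2 · 3
0 · 3 · 2 · 0 · 2
step 11: 2 · 1 · 1 · 1 · 2
2 · 1 · 1 · 3 · 1
0 · 2 · 2 · 2 · 3
2 · 0 · 3 · 0 · 2
step 12: 2 · 1 · 1 · 1 · 2
3 · 1 · 1 · 3 · 1
0 · 2 · 2 · 2 · 3
2 · 0 · 3 · 0 · 2
step 13: 3 · 1 · 1 · 1 · 2
0 · 2 · 1 · 3 · 1
1 · 2 · 2 · 2 · 3
2 · 0 · 3 · 0 · 2
step 14: 3 · 1 · 1 · 1 · 2
1 · 2 · 1 · 3 · 1
1 · 2 · 2 · 2 · 3
2 · 0 · 3 · 0 · 2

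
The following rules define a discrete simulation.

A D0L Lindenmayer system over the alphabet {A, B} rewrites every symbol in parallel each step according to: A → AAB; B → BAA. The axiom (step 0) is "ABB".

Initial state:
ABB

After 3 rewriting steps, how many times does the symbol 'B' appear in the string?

gen 0: ABB
gen 1: AABBAABAA
gen 2: AABAABBAABAAAABAABBAAAABAAB
gen 3: AABAABBAAAABAABBAABAAAABAABBAAAABAABAABAABBAAAABAABBAABAAAABAABAABAABBAAAABAABBAA

27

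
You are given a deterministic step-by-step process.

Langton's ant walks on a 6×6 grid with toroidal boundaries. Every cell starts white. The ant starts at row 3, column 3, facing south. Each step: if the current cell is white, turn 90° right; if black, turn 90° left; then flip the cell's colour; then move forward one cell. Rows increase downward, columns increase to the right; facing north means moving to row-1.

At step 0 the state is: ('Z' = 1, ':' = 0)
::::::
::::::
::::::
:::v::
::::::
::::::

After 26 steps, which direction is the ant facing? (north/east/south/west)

[0] ::::::
::::::
::::::
:::v::
::::::
::::::
[1] ::::::
::::::
::::::
::<Z::
::::::
::::::
[2] ::::::
::::::
::^:::
::ZZ::
::::::
::::::
[3] ::::::
::::::
::Z>::
::ZZ::
::::::
::::::
[4] ::::::
::::::
::ZZ::
::Zv::
::::::
::::::
[5] ::::::
::::::
::ZZ::
::Z:>:
::::::
::::::
[6] ::::::
::::::
::ZZ::
::Z:Z:
::::v:
::::::
[7] ::::::
::::::
::ZZ::
::Z:Z:
:::<Z:
::::::
[8] ::::::
::::::
::ZZ::
::Z^Z:
:::ZZ:
::::::
[9] ::::::
::::::
::ZZ::
::ZZ>:
:::ZZ:
::::::
[10] ::::::
::::::
::ZZ^:
::ZZ::
:::ZZ:
::::::
[11] ::::::
::::::
::ZZZ>
::ZZ::
:::ZZ:
::::::
[12] ::::::
::::::
::ZZZZ
::ZZ:v
:::ZZ:
::::::
[13] ::::::
::::::
::ZZZZ
::ZZ<Z
:::ZZ:
::::::
[14] ::::::
::::::
::ZZ^Z
::ZZZZ
:::ZZ:
::::::
[15] ::::::
::::::
::Z<:Z
::ZZZZ
:::ZZ:
::::::
[16] ::::::
::::::
::Z::Z
::ZvZZ
:::ZZ:
::::::
[17] ::::::
::::::
::Z::Z
::Z:>Z
:::ZZ:
::::::
[18] ::::::
::::::
::Z:^Z
::Z::Z
:::ZZ:
::::::
[19] ::::::
::::::
::Z:Z>
::Z::Z
:::ZZ:
::::::
[20] ::::::
:::::^
::Z:Z:
::Z::Z
:::ZZ:
::::::
[21] ::::::
>::::Z
::Z:Z:
::Z::Z
:::ZZ:
::::::
[22] ::::::
Z::::Z
v:Z:Z:
::Z::Z
:::ZZ:
::::::
[23] ::::::
Z::::Z
Z:Z:Z<
::Z::Z
:::ZZ:
::::::
[24] ::::::
Z::::^
Z:Z:ZZ
::Z::Z
:::ZZ:
::::::
[25] ::::::
Z:::<:
Z:Z:ZZ
::Z::Z
:::ZZ:
::::::
[26] ::::^:
Z:::Z:
Z:Z:ZZ
::Z::Z
:::ZZ:
::::::

north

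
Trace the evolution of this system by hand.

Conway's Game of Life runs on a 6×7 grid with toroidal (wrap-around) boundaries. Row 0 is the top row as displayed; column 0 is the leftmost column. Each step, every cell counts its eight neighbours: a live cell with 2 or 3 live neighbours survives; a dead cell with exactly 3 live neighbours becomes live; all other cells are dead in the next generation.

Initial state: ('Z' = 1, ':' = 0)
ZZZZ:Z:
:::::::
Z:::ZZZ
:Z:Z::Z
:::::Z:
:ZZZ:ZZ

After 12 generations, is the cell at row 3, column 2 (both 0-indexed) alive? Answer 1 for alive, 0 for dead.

0) ZZZZ:Z:
:::::::
Z:::ZZZ
:Z:Z::Z
:::::Z:
:ZZZ:ZZ
1) Z::Z:Z:
::ZZ:::
Z:::ZZZ
:::::::
:Z:Z:Z:
:::Z:Z:
2) :::Z::Z
ZZZZ:::
:::ZZZZ
Z::::::
::Z::::
:::Z:Z:
3) ZZ:Z::Z
ZZ:::::
:::ZZZZ
:::ZZZZ
:::::::
::ZZZ::
4) :::ZZ:Z
:Z:Z:::
::ZZ:::
:::Z::Z
::Z::::
ZZZZZ::
5) :::::Z:
:::::::
:::ZZ::
:::Z:::
Z:::Z::
ZZ::ZZ:
6) ::::ZZZ
::::Z::
:::ZZ::
:::Z:::
ZZ:ZZZZ
ZZ::ZZ:
7) Z::Z::Z
:::::::
:::ZZ::
Z:::::Z
:Z:Z:::
:ZZ::::
8) ZZZ::::
:::ZZ::
:::::::
Z:ZZZ::
:Z:::::
:Z:Z:::
9) ZZ::Z::
:ZZZ:::
::Z::::
:ZZZ:::
ZZ::Z::
:::::::
10) ZZ:Z:::
Z::Z:::
:::::::
Z::Z:::
ZZ:Z:::
:::::::
11) ZZZ::::
ZZZ::::
:::::::
ZZZ::::
ZZZ::::
:::::::
12) Z:Z::::
Z:Z::::
:::::::
Z:Z::::
Z:Z::::
:::::::

1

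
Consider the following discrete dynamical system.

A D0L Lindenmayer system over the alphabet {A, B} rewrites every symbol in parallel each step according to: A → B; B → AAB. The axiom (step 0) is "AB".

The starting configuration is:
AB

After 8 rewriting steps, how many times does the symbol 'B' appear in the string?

256

gen 0: AB
gen 1: BAAB
gen 2: AABBBAAB
gen 3: BBAABAABAABBBAAB
gen 4: AABAABBBAABBBAABBBAABAABAABBBAAB
gen 5: BBAABBBAABAABAABBBAABAABAABBBAABAABAABBBAABBBAABBBAABAABAABBBAAB
gen 6: AABAABBBAABAABAABBBAABBBAABBBAABAABAABBBAABBBAABBBAABAABAA…BAABAABAABBBAABAABAABBBAABAABAABBBAABBBAABBBAABAABAABBBAAB  (len 128)
gen 7: BBAABBBAABAABAABBBAABBBAABBBAABAABAABBBAABAABAABBBAABAABAA…BAABAABAABBBAABAABAABBBAABAABAABBBAABBBAABBBAABAABAABBBAAB  (len 256)
gen 8: AABAABBBAABAABAABBBAABBBAABBBAABAABAABBBAABAABAABBBAABAABA…BAABAABAABBBAABAABAABBBAABAABAABBBAABBBAABBBAABAABAABBBAAB  (len 512)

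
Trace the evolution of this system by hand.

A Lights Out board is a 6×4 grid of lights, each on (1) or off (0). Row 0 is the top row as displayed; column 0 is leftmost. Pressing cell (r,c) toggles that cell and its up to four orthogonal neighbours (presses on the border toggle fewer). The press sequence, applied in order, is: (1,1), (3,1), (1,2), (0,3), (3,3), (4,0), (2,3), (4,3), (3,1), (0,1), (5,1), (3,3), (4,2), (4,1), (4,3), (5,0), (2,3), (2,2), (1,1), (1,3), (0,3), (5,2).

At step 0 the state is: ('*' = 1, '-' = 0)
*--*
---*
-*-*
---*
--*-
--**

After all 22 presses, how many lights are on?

10

0) *--*
---*
-*-*
---*
--*-
--**
1) **-*
****
---*
---*
--*-
--**
2) **-*
****
-*-*
****
-**-
--**
3) ****
*---
-***
****
-**-
--**
4) **--
*--*
-***
****
-**-
--**
5) **--
*--*
-**-
**--
-***
--**
6) **--
*--*
-**-
-*--
*-**
*-**
7) **--
*---
-*-*
-*-*
*-**
*-**
8) **--
*---
-*-*
-*--
*---
*-*-
9) **--
*---
---*
*-*-
**--
*-*-
10) --*-
**--
---*
*-*-
**--
*-*-
11) --*-
**--
---*
*-*-
*---
-*--
12) --*-
**--
----
*--*
*--*
-*--
13) --*-
**--
----
*-**
***-
-**-
14) --*-
**--
----
****
----
--*-
15) --*-
**--
----
***-
--**
--**
16) --*-
**--
----
***-
*-**
****
17) --*-
**-*
--**
****
*-**
****
18) --*-
****
-*--
**-*
*-**
****
19) -**-
---*
----
**-*
*-**
****
20) -***
--*-
---*
**-*
*-**
****
21) -*--
--**
---*
**-*
*-**
****
22) -*--
--**
---*
**-*
*--*
*---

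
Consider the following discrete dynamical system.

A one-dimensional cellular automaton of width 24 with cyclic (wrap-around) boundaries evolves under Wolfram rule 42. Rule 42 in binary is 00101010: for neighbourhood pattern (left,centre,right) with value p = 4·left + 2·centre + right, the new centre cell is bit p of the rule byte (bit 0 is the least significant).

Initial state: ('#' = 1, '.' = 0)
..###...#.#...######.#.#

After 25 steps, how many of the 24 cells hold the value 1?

0) ..###...#.#...######.#.#
1) .##....#.#...##.....#.#.
2) ##....#.#...##.....#.#..
3) #....#.#...##.....#.#..#
4) ....#.#...##.....#.#..##
5) ...#.#...##.....#.#..##.
6) ..#.#...##.....#.#..##..
7) .#.#...##.....#.#..##...
8) #.#...##.....#.#..##....
9) .#...##.....#.#..##....#
10) #...##.....#.#..##....#.
11) ...##.....#.#..##....#.#
12) ..##.....#.#..##....#.#.
13) .##.....#.#..##....#.#..
14) ##.....#.#..##....#.#...
15) #.....#.#..##....#.#...#
16) .....#.#..##....#.#...##
17) ....#.#..##....#.#...##.
18) ...#.#..##....#.#...##..
19) ..#.#..##....#.#...##...
20) .#.#..##....#.#...##....
21) #.#..##....#.#...##.....
22) .#..##....#.#...##.....#
23) #..##....#.#...##.....#.
24) ..##....#.#...##.....#.#
25) .##....#.#...##.....#.#.

8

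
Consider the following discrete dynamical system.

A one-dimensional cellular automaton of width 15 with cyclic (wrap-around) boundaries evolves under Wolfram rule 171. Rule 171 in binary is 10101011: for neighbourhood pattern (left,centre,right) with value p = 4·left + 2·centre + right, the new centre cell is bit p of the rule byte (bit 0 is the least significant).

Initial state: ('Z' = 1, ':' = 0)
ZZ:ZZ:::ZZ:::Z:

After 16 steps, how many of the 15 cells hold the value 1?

9

step 0: ZZ:ZZ:::ZZ:::Z:
step 1: Z:ZZ::ZZZ::ZZ:Z
step 2: :ZZ::ZZZ::ZZ:ZZ
step 3: ZZ::ZZZ::ZZ:ZZ:
step 4: Z::ZZZ::ZZ:ZZ:Z
step 5: ::ZZZ::ZZ:ZZ:ZZ
step 6: :ZZZ::ZZ:ZZ:ZZ:
step 7: ZZZ::ZZ:ZZ:ZZ::
step 8: ZZ::ZZ:ZZ:ZZ::Z
step 9: Z::ZZ:ZZ:ZZ::ZZ
step 10: ::ZZ:ZZ:ZZ::ZZZ
step 11: :ZZ:ZZ:ZZ::ZZZ:
step 12: ZZ:ZZ:ZZ::ZZZ::
step 13: Z:ZZ:ZZ::ZZZ::Z
step 14: :ZZ:ZZ::ZZZ::ZZ
step 15: ZZ:ZZ::ZZZ::ZZ:
step 16: Z:ZZ::ZZZ::ZZ:Z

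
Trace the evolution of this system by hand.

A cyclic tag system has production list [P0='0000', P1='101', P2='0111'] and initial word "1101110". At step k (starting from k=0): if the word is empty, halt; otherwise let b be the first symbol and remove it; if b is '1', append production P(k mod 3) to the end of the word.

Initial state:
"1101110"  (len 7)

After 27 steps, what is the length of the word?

28

k=0  "1101110"  (len 7)
k=1  "1011100000"  (len 10)
k=2  "011100000101"  (len 12)
k=3  "11100000101"  (len 11)
k=4  "11000001010000"  (len 14)
k=5  "1000001010000101"  (len 16)
k=6  "0000010100001010111"  (len 19)
k=7  "000010100001010111"  (len 18)
k=8  "00010100001010111"  (len 17)
k=9  "0010100001010111"  (len 16)
k=10  "010100001010111"  (len 15)
k=11  "10100001010111"  (len 14)
k=12  "01000010101110111"  (len 17)
k=13  "1000010101110111"  (len 16)
k=14  "000010101110111101"  (len 18)
k=15  "00010101110111101"  (len 17)
k=16  "0010101110111101"  (len 16)
k=17  "010101110111101"  (len 15)
k=18  "10101110111101"  (len 14)
k=19  "01011101111010000"  (len 17)
k=20  "1011101111010000"  (len 16)
k=21  "0111011110100000111"  (len 19)
k=22  "111011110100000111"  (len 18)
k=23  "11011110100000111101"  (len 20)
k=24  "10111101000001111010111"  (len 23)
k=25  "01111010000011110101110000"  (len 26)
k=26  "1111010000011110101110000"  (len 25)
k=27  "1110100000111101011100000111"  (len 28)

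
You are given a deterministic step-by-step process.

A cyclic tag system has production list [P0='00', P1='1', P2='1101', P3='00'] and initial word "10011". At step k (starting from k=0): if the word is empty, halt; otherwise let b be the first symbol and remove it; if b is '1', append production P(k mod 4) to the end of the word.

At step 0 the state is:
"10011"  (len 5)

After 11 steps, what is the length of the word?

k=0  "10011"  (len 5)
k=1  "001100"  (len 6)
k=2  "01100"  (len 5)
k=3  "1100"  (len 4)
k=4  "10000"  (len 5)
k=5  "000000"  (len 6)
k=6  "00000"  (len 5)
k=7  "0000"  (len 4)
k=8  "000"  (len 3)
k=9  "00"  (len 2)
k=10  "0"  (len 1)
k=11  (halted — word empty)

0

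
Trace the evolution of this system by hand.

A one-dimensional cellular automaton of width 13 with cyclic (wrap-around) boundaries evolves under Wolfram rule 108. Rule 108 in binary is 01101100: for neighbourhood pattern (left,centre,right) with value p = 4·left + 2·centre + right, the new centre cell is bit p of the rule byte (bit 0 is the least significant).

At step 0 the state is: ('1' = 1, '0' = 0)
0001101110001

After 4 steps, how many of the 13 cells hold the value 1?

step 0: 0001101110001
step 1: 0001111010001
step 2: 0001001110001
step 3: 0001001010001
step 4: 0001001110001

5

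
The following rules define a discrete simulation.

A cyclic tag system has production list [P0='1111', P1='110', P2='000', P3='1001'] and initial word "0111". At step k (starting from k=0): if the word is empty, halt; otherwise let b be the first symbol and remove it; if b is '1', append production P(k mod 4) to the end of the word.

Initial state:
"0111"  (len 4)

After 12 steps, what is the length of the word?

12

gen 0: "0111"  (len 4)
gen 1: "111"  (len 3)
gen 2: "11110"  (len 5)
gen 3: "1110000"  (len 7)
gen 4: "1100001001"  (len 10)
gen 5: "1000010011111"  (len 13)
gen 6: "000010011111110"  (len 15)
gen 7: "00010011111110"  (len 14)
gen 8: "0010011111110"  (len 13)
gen 9: "010011111110"  (len 12)
gen 10: "10011111110"  (len 11)
gen 11: "0011111110000"  (len 13)
gen 12: "011111110000"  (len 12)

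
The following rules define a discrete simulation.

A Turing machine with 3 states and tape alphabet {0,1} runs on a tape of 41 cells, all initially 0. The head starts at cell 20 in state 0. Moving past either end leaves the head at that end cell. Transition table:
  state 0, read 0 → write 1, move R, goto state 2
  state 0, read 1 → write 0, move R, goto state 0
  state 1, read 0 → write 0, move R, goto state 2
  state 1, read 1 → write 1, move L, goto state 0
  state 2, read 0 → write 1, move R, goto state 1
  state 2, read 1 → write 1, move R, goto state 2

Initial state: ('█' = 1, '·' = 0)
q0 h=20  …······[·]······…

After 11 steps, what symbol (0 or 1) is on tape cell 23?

gen 0: q0 h=20  …······[·]······…
gen 1: q2 h=21  …·····█[·]······…
gen 2: q1 h=22  …····██[·]······…
gen 3: q2 h=23  …···██·[·]······…
gen 4: q1 h=24  …··██·█[·]······…
gen 5: q2 h=25  …·██·█·[·]······…
gen 6: q1 h=26  …██·█·█[·]······…
gen 7: q2 h=27  …█·█·█·[·]······…
gen 8: q1 h=28  …·█·█·█[·]······…
gen 9: q2 h=29  …█·█·█·[·]······…
gen 10: q1 h=30  …·█·█·█[·]······…
gen 11: q2 h=31  …█·█·█·[·]······…

1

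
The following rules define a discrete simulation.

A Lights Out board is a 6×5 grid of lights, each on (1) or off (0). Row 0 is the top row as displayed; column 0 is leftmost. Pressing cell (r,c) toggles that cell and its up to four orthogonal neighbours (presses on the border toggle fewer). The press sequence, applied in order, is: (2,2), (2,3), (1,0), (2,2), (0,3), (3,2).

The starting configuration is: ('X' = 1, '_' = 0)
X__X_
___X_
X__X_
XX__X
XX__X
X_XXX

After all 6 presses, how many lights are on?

17

gen 0: X__X_
___X_
X__X_
XX__X
XX__X
X_XXX
gen 1: X__X_
__XX_
XXX__
XXX_X
XX__X
X_XXX
gen 2: X__X_
__X__
XX_XX
XXXXX
XX__X
X_XXX
gen 3: ___X_
XXX__
_X_XX
XXXXX
XX__X
X_XXX
gen 4: ___X_
XX___
__X_X
XX_XX
XX__X
X_XXX
gen 5: __X_X
XX_X_
__X_X
XX_XX
XX__X
X_XXX
gen 6: __X_X
XX_X_
____X
X_X_X
XXX_X
X_XXX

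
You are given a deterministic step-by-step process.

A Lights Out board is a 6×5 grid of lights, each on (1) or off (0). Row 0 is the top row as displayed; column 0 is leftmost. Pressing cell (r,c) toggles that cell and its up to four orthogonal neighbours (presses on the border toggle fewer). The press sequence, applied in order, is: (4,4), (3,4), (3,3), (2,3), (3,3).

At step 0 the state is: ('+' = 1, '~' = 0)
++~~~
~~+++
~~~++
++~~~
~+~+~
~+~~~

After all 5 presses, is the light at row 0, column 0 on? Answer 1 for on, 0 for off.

1

k=0  ++~~~
~~+++
~~~++
++~~~
~+~+~
~+~~~
k=1  ++~~~
~~+++
~~~++
++~~+
~+~~+
~+~~+
k=2  ++~~~
~~+++
~~~+~
++~+~
~+~~~
~+~~+
k=3  ++~~~
~~+++
~~~~~
+++~+
~+~+~
~+~~+
k=4  ++~~~
~~+~+
~~+++
+++++
~+~+~
~+~~+
k=5  ++~~~
~~+~+
~~+~+
++~~~
~+~~~
~+~~+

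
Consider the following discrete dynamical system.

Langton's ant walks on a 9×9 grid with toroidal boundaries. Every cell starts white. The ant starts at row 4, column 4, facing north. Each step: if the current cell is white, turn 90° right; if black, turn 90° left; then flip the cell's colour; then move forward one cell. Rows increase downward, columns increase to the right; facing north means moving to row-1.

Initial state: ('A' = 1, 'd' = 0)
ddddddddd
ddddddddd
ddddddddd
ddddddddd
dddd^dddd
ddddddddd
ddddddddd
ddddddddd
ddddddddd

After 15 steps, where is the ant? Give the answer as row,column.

5,4

k=0  ddddddddd
ddddddddd
ddddddddd
ddddddddd
dddd^dddd
ddddddddd
ddddddddd
ddddddddd
ddddddddd
k=1  ddddddddd
ddddddddd
ddddddddd
ddddddddd
ddddA>ddd
ddddddddd
ddddddddd
ddddddddd
ddddddddd
k=2  ddddddddd
ddddddddd
ddddddddd
ddddddddd
ddddAAddd
dddddvddd
ddddddddd
ddddddddd
ddddddddd
k=3  ddddddddd
ddddddddd
ddddddddd
ddddddddd
ddddAAddd
dddd<Addd
ddddddddd
ddddddddd
ddddddddd
k=4  ddddddddd
ddddddddd
ddddddddd
ddddddddd
dddd^Addd
ddddAAddd
ddddddddd
ddddddddd
ddddddddd
k=5  ddddddddd
ddddddddd
ddddddddd
ddddddddd
ddd<dAddd
ddddAAddd
ddddddddd
ddddddddd
ddddddddd
k=6  ddddddddd
ddddddddd
ddddddddd
ddd^ddddd
dddAdAddd
ddddAAddd
ddddddddd
ddddddddd
ddddddddd
k=7  ddddddddd
ddddddddd
ddddddddd
dddA>dddd
dddAdAddd
ddddAAddd
ddddddddd
ddddddddd
ddddddddd
k=8  ddddddddd
ddddddddd
ddddddddd
dddAAdddd
dddAvAddd
ddddAAddd
ddddddddd
ddddddddd
ddddddddd
k=9  ddddddddd
ddddddddd
ddddddddd
dddAAdddd
ddd<AAddd
ddddAAddd
ddddddddd
ddddddddd
ddddddddd
k=10  ddddddddd
ddddddddd
ddddddddd
dddAAdddd
ddddAAddd
dddvAAddd
ddddddddd
ddddddddd
ddddddddd
k=11  ddddddddd
ddddddddd
ddddddddd
dddAAdddd
ddddAAddd
dd<AAAddd
ddddddddd
ddddddddd
ddddddddd
k=12  ddddddddd
ddddddddd
ddddddddd
dddAAdddd
dd^dAAddd
ddAAAAddd
ddddddddd
ddddddddd
ddddddddd
k=13  ddddddddd
ddddddddd
ddddddddd
dddAAdddd
ddA>AAddd
ddAAAAddd
ddddddddd
ddddddddd
ddddddddd
k=14  ddddddddd
ddddddddd
ddddddddd
dddAAdddd
ddAAAAddd
ddAvAAddd
ddddddddd
ddddddddd
ddddddddd
k=15  ddddddddd
ddddddddd
ddddddddd
dddAAdddd
ddAAAAddd
ddAd>Addd
ddddddddd
ddddddddd
ddddddddd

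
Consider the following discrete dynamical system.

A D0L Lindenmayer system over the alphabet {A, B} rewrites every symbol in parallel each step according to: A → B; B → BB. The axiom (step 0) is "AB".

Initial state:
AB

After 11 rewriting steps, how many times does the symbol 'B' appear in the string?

3072

step 0: AB
step 1: BBB
step 2: BBBBBB
step 3: BBBBBBBBBBBB
step 4: BBBBBBBBBBBBBBBBBBBBBBBB
step 5: BBBBBBBBBBBBBBBBBBBBBBBBBBBBBBBBBBBBBBBBBBBBBBBB
step 6: BBBBBBBBBBBBBBBBBBBBBBBBBBBBBBBBBBBBBBBBBBBBBBBBBBBBBBBBBBBBBBBBBBBBBBBBBBBBBBBBBBBBBBBBBBBBBBBB
step 7: BBBBBBBBBBBBBBBBBBBBBBBBBBBBBBBBBBBBBBBBBBBBBBBBBBBBBBBBBB…BBBBBBBBBBBBBBBBBBBBBBBBBBBBBBBBBBBBBBBBBBBBBBBBBBBBBBBBBB  (len 192)
step 8: BBBBBBBBBBBBBBBBBBBBBBBBBBBBBBBBBBBBBBBBBBBBBBBBBBBBBBBBBB…BBBBBBBBBBBBBBBBBBBBBBBBBBBBBBBBBBBBBBBBBBBBBBBBBBBBBBBBBB  (len 384)
step 9: BBBBBBBBBBBBBBBBBBBBBBBBBBBBBBBBBBBBBBBBBBBBBBBBBBBBBBBBBB…BBBBBBBBBBBBBBBBBBBBBBBBBBBBBBBBBBBBBBBBBBBBBBBBBBBBBBBBBB  (len 768)
step 10: BBBBBBBBBBBBBBBBBBBBBBBBBBBBBBBBBBBBBBBBBBBBBBBBBBBBBBBBBB…BBBBBBBBBBBBBBBBBBBBBBBBBBBBBBBBBBBBBBBBBBBBBBBBBBBBBBBBBB  (len 1536)
step 11: BBBBBBBBBBBBBBBBBBBBBBBBBBBBBBBBBBBBBBBBBBBBBBBBBBBBBBBBBB…BBBBBBBBBBBBBBBBBBBBBBBBBBBBBBBBBBBBBBBBBBBBBBBBBBBBBBBBBB  (len 3072)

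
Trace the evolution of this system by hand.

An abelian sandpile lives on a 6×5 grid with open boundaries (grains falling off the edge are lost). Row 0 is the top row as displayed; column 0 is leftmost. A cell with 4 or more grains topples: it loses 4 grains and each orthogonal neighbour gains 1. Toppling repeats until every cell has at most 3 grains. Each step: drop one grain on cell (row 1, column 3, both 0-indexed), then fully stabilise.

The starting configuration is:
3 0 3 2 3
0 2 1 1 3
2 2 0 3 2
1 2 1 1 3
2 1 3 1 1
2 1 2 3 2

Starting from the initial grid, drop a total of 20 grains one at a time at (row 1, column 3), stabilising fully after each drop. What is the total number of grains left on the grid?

58

[0] 3 0 3 2 3
0 2 1 1 3
2 2 0 3 2
1 2 1 1 3
2 1 3 1 1
2 1 2 3 2
[1] 3 0 3 2 3
0 2 1 2 3
2 2 0 3 2
1 2 1 1 3
2 1 3 1 1
2 1 2 3 2
[2] 3 0 3 2 3
0 2 1 3 3
2 2 0 3 2
1 2 1 1 3
2 1 3 1 1
2 1 2 3 2
[3] 3 1 0 1 1
0 2 3 3 2
2 2 1 1 1
1 2 1 3 0
2 1 3 1 2
2 1 2 3 2
[4] 3 1 1 2 1
0 3 0 1 3
2 2 2 2 1
1 2 1 3 0
2 1 3 1 2
2 1 2 3 2
[5] 3 1 1 2 1
0 3 0 2 3
2 2 2 2 1
1 2 1 3 0
2 1 3 1 2
2 1 2 3 2
[6] 3 1 1 2 1
0 3 0 3 3
2 2 2 2 1
1 2 1 3 0
2 1 3 1 2
2 1 2 3 2
[7] 3 1 1 3 2
0 3 1 1 0
2 2 2 3 2
1 2 1 3 0
2 1 3 1 2
2 1 2 3 2
[8] 3 1 1 3 2
0 3 1 2 0
2 2 2 3 2
1 2 1 3 0
2 1 3 1 2
2 1 2 3 2
[9] 3 1 1 3 2
0 3 1 3 0
2 2 2 3 2
1 2 1 3 0
2 1 3 1 2
2 1 2 3 2
[10] 3 1 2 0 3
0 3 2 2 1
2 2 3 1 3
1 2 2 0 1
2 1 3 2 2
2 1 2 3 2
[11] 3 1 2 0 3
0 3 2 3 1
2 2 3 1 3
1 2 2 0 1
2 1 3 2 2
2 1 2 3 2
[12] 3 1 2 1 3
0 3 3 0 2
2 2 3 2 3
1 2 2 0 1
2 1 3 2 2
2 1 2 3 2
[13] 3 1 2 1 3
0 3 3 1 2
2 2 3 2 3
1 2 2 0 1
2 1 3 2 2
2 1 2 3 2
[14] 3 1 2 1 3
0 3 3 2 2
2 2 3 2 3
1 2 2 0 1
2 1 3 2 2
2 1 2 3 2
[15] 3 1 2 1 3
0 3 3 3 2
2 2 3 2 3
1 2 2 0 1
2 1 3 2 2
2 1 2 3 2
[16] 3 2 3 3 0
1 1 2 3 1
3 0 2 1 1
1 3 3 1 2
2 1 3 2 2
2 1 2 3 2
[17] 3 3 1 1 1
1 2 0 2 2
3 0 3 2 1
1 3 3 1 2
2 1 3 2 2
2 1 2 3 2
[18] 3 3 1 1 1
1 2 0 3 2
3 0 3 2 1
1 3 3 1 2
2 1 3 2 2
2 1 2 3 2
[19] 3 3 1 2 1
1 2 1 0 3
3 0 3 3 1
1 3 3 1 2
2 1 3 2 2
2 1 2 3 2
[20] 3 3 1 2 1
1 2 1 1 3
3 0 3 3 1
1 3 3 1 2
2 1 3 2 2
2 1 2 3 2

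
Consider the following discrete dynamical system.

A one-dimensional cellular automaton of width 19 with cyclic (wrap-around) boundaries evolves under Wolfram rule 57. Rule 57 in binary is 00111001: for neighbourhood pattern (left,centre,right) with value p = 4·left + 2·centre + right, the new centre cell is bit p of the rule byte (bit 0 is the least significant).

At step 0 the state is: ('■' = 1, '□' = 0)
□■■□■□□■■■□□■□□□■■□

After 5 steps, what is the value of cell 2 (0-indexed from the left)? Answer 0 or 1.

step 0: □■■□■□□■■■□□■□□□■■□
step 1: □■□■□■□■□□■□□■■□■□■
step 2: ■□■□■□■□■□□■□■□■□■□
step 3: □■□■□■□■□■□□■□■□■□■
step 4: ■□■□■□■□■□■□□■□■□■□
step 5: □■□■□■□■□■□■□□■□■□■

0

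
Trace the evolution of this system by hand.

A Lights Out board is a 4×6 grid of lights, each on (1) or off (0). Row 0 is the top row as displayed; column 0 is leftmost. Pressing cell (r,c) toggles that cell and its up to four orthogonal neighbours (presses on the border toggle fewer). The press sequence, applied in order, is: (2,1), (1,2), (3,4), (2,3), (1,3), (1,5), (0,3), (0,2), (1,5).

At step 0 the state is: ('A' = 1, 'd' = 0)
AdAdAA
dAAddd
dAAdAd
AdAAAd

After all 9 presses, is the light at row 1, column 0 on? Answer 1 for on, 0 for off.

0

0) AdAdAA
dAAddd
dAAdAd
AdAAAd
1) AdAdAA
ddAddd
AdddAd
AAAAAd
2) AdddAA
dAdAdd
AdAdAd
AAAAAd
3) AdddAA
dAdAdd
AdAddd
AAAddA
4) AdddAA
dAdddd
AddAAd
AAAAdA
5) AddAAA
dAAAAd
AdddAd
AAAAdA
6) AddAAd
dAAAdA
AdddAA
AAAAdA
7) AdAddd
dAAddA
AdddAA
AAAAdA
8) AAdAdd
dAdddA
AdddAA
AAAAdA
9) AAdAdA
dAddAd
AdddAd
AAAAdA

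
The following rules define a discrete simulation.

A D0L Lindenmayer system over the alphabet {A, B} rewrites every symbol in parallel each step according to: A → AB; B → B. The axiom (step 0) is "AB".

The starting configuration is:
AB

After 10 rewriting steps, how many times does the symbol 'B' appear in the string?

t=0: AB
t=1: ABB
t=2: ABBB
t=3: ABBBB
t=4: ABBBBB
t=5: ABBBBBB
t=6: ABBBBBBB
t=7: ABBBBBBBB
t=8: ABBBBBBBBB
t=9: ABBBBBBBBBB
t=10: ABBBBBBBBBBB

11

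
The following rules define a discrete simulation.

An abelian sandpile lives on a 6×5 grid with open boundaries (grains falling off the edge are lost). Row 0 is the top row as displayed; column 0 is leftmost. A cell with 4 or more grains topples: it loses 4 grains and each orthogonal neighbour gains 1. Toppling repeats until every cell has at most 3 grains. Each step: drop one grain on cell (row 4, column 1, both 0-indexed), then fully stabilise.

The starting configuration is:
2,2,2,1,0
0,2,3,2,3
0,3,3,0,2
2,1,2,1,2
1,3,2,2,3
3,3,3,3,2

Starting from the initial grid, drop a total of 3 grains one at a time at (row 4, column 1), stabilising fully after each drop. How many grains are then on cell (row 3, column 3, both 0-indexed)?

step 0: 2,2,2,1,0
0,2,3,2,3
0,3,3,0,2
2,1,2,1,2
1,3,2,2,3
3,3,3,3,2
step 1: 2,2,2,1,0
0,2,3,2,3
0,3,3,0,2
2,2,3,2,3
3,2,1,1,1
0,2,2,2,0
step 2: 2,2,2,1,0
0,2,3,2,3
0,3,3,0,2
2,2,3,2,3
3,3,1,1,1
0,2,2,2,0
step 3: 2,2,2,1,0
0,2,3,2,3
0,3,3,0,2
3,3,3,2,3
0,1,2,1,1
1,3,2,2,0

2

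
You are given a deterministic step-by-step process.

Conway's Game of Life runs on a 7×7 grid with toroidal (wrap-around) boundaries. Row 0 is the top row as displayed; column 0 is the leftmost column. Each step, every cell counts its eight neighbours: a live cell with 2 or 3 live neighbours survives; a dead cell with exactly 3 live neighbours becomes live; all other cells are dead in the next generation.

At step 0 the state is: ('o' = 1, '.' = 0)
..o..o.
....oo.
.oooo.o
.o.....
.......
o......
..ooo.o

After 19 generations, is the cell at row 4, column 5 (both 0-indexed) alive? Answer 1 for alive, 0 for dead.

0

0) ..o..o.
....oo.
.oooo.o
.o.....
.......
o......
..ooo.o
1) ..o...o
.o....o
ooooo..
oo.o...
.......
...o...
.oooooo
2) ....o.o
.....oo
...oo.o
o..oo..
..o....
...o.o.
oo..ooo
3) ....o..
o..o..o
o..o..o
..o.oo.
..o....
oooo.o.
o..o...
4) o..oo.o
o..oooo
oooo...
.oo.ooo
.....oo
o..oo.o
o..o..o
5) .oo....
.......
.......
....o..
.oo....
...oo..
.oo....
6) .oo....
.......
.......
.......
..o.o..
...o...
.o.....
7) .oo....
.......
.......
.......
...o...
..oo...
.o.....
8) .oo....
.......
.......
.......
..oo...
..oo...
.o.o...
9) .oo....
.......
.......
.......
..oo...
.o..o..
.o.o...
10) .oo....
.......
.......
.......
..oo...
.o..o..
oo.o...
11) ooo....
.......
.......
.......
..oo...
oo..o..
o..o...
12) ooo....
.o.....
.......
.......
.ooo...
oo..o..
...o..o
13) ooo....
ooo....
.......
..o....
oooo...
oo..o..
...o..o
14) ...o..o
o.o....
..o....
..oo...
o..o...
....o.o
...o..o
15) o.oo..o
.ooo...
..o....
.ooo...
..ooo..
o..oooo
o..oo.o
16) .....oo
o......
.......
.o..o..
o.....o
oo.....
.......
17) ......o
......o
.......
o......
......o
oo....o
o.....o
18) .....oo
.......
.......
.......
.o....o
.o...o.
.o...o.
19) .....oo
.......
.......
.......
o......
.oo..oo
o...oo.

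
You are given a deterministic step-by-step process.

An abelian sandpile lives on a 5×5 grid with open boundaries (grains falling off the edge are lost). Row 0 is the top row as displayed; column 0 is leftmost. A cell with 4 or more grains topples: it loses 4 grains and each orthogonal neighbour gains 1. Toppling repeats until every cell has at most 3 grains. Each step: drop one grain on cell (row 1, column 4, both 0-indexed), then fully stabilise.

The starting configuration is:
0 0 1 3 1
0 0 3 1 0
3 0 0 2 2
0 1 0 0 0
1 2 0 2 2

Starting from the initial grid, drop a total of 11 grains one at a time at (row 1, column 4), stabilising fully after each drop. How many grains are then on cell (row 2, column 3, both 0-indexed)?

0) 0 0 1 3 1
0 0 3 1 0
3 0 0 2 2
0 1 0 0 0
1 2 0 2 2
1) 0 0 1 3 1
0 0 3 1 1
3 0 0 2 2
0 1 0 0 0
1 2 0 2 2
2) 0 0 1 3 1
0 0 3 1 2
3 0 0 2 2
0 1 0 0 0
1 2 0 2 2
3) 0 0 1 3 1
0 0 3 1 3
3 0 0 2 2
0 1 0 0 0
1 2 0 2 2
4) 0 0 1 3 2
0 0 3 2 0
3 0 0 2 3
0 1 0 0 0
1 2 0 2 2
5) 0 0 1 3 2
0 0 3 2 1
3 0 0 2 3
0 1 0 0 0
1 2 0 2 2
6) 0 0 1 3 2
0 0 3 2 2
3 0 0 2 3
0 1 0 0 0
1 2 0 2 2
7) 0 0 1 3 2
0 0 3 2 3
3 0 0 2 3
0 1 0 0 0
1 2 0 2 2
8) 0 0 1 3 3
0 0 3 3 1
3 0 0 3 0
0 1 0 0 1
1 2 0 2 2
9) 0 0 1 3 3
0 0 3 3 2
3 0 0 3 0
0 1 0 0 1
1 2 0 2 2
10) 0 0 1 3 3
0 0 3 3 3
3 0 0 3 0
0 1 0 0 1
1 2 0 2 2
11) 0 0 3 1 1
0 1 0 3 2
3 0 2 0 2
0 1 0 1 1
1 2 0 2 2

0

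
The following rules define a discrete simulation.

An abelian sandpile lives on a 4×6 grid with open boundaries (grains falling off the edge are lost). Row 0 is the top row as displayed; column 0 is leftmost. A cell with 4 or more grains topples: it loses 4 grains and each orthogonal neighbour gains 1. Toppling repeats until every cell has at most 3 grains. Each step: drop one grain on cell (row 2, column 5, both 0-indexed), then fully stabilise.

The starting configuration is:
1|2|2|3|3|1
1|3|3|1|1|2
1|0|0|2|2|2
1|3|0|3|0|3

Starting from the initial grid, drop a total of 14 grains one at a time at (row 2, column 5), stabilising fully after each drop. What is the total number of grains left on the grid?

47

t=0: 1|2|2|3|3|1
1|3|3|1|1|2
1|0|0|2|2|2
1|3|0|3|0|3
t=1: 1|2|2|3|3|1
1|3|3|1|1|2
1|0|0|2|2|3
1|3|0|3|0|3
t=2: 1|2|2|3|3|1
1|3|3|1|1|3
1|0|0|2|3|1
1|3|0|3|1|0
t=3: 1|2|2|3|3|1
1|3|3|1|1|3
1|0|0|2|3|2
1|3|0|3|1|0
t=4: 1|2|2|3|3|1
1|3|3|1|1|3
1|0|0|2|3|3
1|3|0|3|1|0
t=5: 1|2|2|3|3|2
1|3|3|1|3|0
1|0|0|3|0|2
1|3|0|3|2|1
t=6: 1|2|2|3|3|2
1|3|3|1|3|0
1|0|0|3|0|3
1|3|0|3|2|1
t=7: 1|2|2|3|3|2
1|3|3|1|3|1
1|0|0|3|1|0
1|3|0|3|2|2
t=8: 1|2|2|3|3|2
1|3|3|1|3|1
1|0|0|3|1|1
1|3|0|3|2|2
t=9: 1|2|2|3|3|2
1|3|3|1|3|1
1|0|0|3|1|2
1|3|0|3|2|2
t=10: 1|2|2|3|3|2
1|3|3|1|3|1
1|0|0|3|1|3
1|3|0|3|2|2
t=11: 1|2|2|3|3|2
1|3|3|1|3|2
1|0|0|3|2|0
1|3|0|3|2|3
t=12: 1|2|2|3|3|2
1|3|3|1|3|2
1|0|0|3|2|1
1|3|0|3|2|3
t=13: 1|2|2|3|3|2
1|3|3|1|3|2
1|0|0|3|2|2
1|3|0|3|2|3
t=14: 1|2|2|3|3|2
1|3|3|1|3|2
1|0|0|3|2|3
1|3|0|3|2|3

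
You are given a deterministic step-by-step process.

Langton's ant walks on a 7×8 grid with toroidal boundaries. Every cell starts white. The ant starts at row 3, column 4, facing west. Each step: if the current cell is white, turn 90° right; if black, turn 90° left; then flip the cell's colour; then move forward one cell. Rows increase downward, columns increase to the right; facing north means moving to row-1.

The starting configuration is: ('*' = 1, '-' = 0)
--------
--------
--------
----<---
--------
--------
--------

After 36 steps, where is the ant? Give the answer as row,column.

3,0

step 0: --------
--------
--------
----<---
--------
--------
--------
step 1: --------
--------
----^---
----*---
--------
--------
--------
step 2: --------
--------
----*>--
----*---
--------
--------
--------
step 3: --------
--------
----**--
----*v--
--------
--------
--------
step 4: --------
--------
----**--
----<*--
--------
--------
--------
step 5: --------
--------
----**--
-----*--
----v---
--------
--------
step 6: --------
--------
----**--
-----*--
---<*---
--------
--------
step 7: --------
--------
----**--
---^-*--
---**---
--------
--------
step 8: --------
--------
----**--
---*>*--
---**---
--------
--------
step 9: --------
--------
----**--
---***--
---*v---
--------
--------
step 10: --------
--------
----**--
---***--
---*->--
--------
--------
step 11: --------
--------
----**--
---***--
---*-*--
-----v--
--------
step 12: --------
--------
----**--
---***--
---*-*--
----<*--
--------
step 13: --------
--------
----**--
---***--
---*^*--
----**--
--------
step 14: --------
--------
----**--
---***--
---**>--
----**--
--------
step 15: --------
--------
----**--
---**^--
---**---
----**--
--------
step 16: --------
--------
----**--
---*<---
---**---
----**--
--------
step 17: --------
--------
----**--
---*----
---*v---
----**--
--------
step 18: --------
--------
----**--
---*----
---*->--
----**--
--------
step 19: --------
--------
----**--
---*----
---*-*--
----*v--
--------
step 20: --------
--------
----**--
---*----
---*-*--
----*->-
--------
step 21: --------
--------
----**--
---*----
---*-*--
----*-*-
------v-
step 22: --------
--------
----**--
---*----
---*-*--
----*-*-
-----<*-
step 23: --------
--------
----**--
---*----
---*-*--
----*^*-
-----**-
step 24: --------
--------
----**--
---*----
---*-*--
----**>-
-----**-
step 25: --------
--------
----**--
---*----
---*-*^-
----**--
-----**-
step 26: --------
--------
----**--
---*----
---*-**>
----**--
-----**-
step 27: --------
--------
----**--
---*----
---*-***
----**-v
-----**-
step 28: --------
--------
----**--
---*----
---*-***
----**<*
-----**-
step 29: --------
--------
----**--
---*----
---*-*^*
----****
-----**-
step 30: --------
--------
----**--
---*----
---*-<-*
----****
-----**-
step 31: --------
--------
----**--
---*----
---*---*
----*v**
-----**-
step 32: --------
--------
----**--
---*----
---*---*
----*->*
-----**-
step 33: --------
--------
----**--
---*----
---*--^*
----*--*
-----**-
step 34: --------
--------
----**--
---*----
---*--*>
----*--*
-----**-
step 35: --------
--------
----**--
---*---^
---*--*-
----*--*
-----**-
step 36: --------
--------
----**--
>--*---*
---*--*-
----*--*
-----**-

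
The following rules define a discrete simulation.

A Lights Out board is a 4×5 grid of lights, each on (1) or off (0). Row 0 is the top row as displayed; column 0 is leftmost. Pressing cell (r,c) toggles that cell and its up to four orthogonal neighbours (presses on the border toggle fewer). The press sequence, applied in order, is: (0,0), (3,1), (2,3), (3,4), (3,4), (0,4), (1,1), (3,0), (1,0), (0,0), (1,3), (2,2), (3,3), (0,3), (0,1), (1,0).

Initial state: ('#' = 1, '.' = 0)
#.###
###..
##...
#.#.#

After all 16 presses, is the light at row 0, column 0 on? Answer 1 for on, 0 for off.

step 0: #.###
###..
##...
#.#.#
step 1: .####
.##..
##...
#.#.#
step 2: .####
.##..
#....
.#..#
step 3: .####
.###.
#.###
.#.##
step 4: .####
.###.
#.##.
.#...
step 5: .####
.###.
#.###
.#.##
step 6: .##..
.####
#.###
.#.##
step 7: ..#..
#..##
#####
.#.##
step 8: ..#..
#..##
.####
#..##
step 9: #.#..
.#.##
#####
#..##
step 10: .##..
##.##
#####
#..##
step 11: .###.
###..
###.#
#..##
step 12: .###.
##...
#..##
#.###
step 13: .###.
##...
#...#
#....
step 14: .#..#
##.#.
#...#
#....
step 15: #.#.#
#..#.
#...#
#....
step 16: ..#.#
.#.#.
....#
#....

0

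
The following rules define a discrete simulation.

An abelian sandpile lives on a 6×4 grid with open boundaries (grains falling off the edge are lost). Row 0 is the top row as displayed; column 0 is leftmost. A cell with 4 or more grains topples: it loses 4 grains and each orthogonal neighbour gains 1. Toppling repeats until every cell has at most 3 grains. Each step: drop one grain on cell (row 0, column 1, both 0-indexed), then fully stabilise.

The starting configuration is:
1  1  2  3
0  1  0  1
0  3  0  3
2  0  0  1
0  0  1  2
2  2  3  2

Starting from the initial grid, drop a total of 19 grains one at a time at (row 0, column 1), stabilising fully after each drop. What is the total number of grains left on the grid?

t=0: 1  1  2  3
0  1  0  1
0  3  0  3
2  0  0  1
0  0  1  2
2  2  3  2
t=1: 1  2  2  3
0  1  0  1
0  3  0  3
2  0  0  1
0  0  1  2
2  2  3  2
t=2: 1  3  2  3
0  1  0  1
0  3  0  3
2  0  0  1
0  0  1  2
2  2  3  2
t=3: 2  0  3  3
0  2  0  1
0  3  0  3
2  0  0  1
0  0  1  2
2  2  3  2
t=4: 2  1  3  3
0  2  0  1
0  3  0  3
2  0  0  1
0  0  1  2
2  2  3  2
t=5: 2  2  3  3
0  2  0  1
0  3  0  3
2  0  0  1
0  0  1  2
2  2  3  2
t=6: 2  3  3  3
0  2  0  1
0  3  0  3
2  0  0  1
0  0  1  2
2  2  3  2
t=7: 3  1  1  0
0  3  1  2
0  3  0  3
2  0  0  1
0  0  1  2
2  2  3  2
t=8: 3  2  1  0
0  3  1  2
0  3  0  3
2  0  0  1
0  0  1  2
2  2  3  2
t=9: 3  3  1  0
0  3  1  2
0  3  0  3
2  0  0  1
0  0  1  2
2  2  3  2
t=10: 0  2  2  0
2  1  2  2
1  0  1  3
2  1  0  1
0  0  1  2
2  2  3  2
t=11: 0  3  2  0
2  1  2  2
1  0  1  3
2  1  0  1
0  0  1  2
2  2  3  2
t=12: 1  0  3  0
2  2  2  2
1  0  1  3
2  1  0  1
0  0  1  2
2  2  3  2
t=13: 1  1  3  0
2  2  2  2
1  0  1  3
2  1  0  1
0  0  1  2
2  2  3  2
t=14: 1  2  3  0
2  2  2  2
1  0  1  3
2  1  0  1
0  0  1  2
2  2  3  2
t=15: 1  3  3  0
2  2  2  2
1  0  1  3
2  1  0  1
0  0  1  2
2  2  3  2
t=16: 2  1  0  1
2  3  3  2
1  0  1  3
2  1  0  1
0  0  1  2
2  2  3  2
t=17: 2  2  0  1
2  3  3  2
1  0  1  3
2  1  0  1
0  0  1  2
2  2  3  2
t=18: 2  3  0  1
2  3  3  2
1  0  1  3
2  1  0  1
0  0  1  2
2  2  3  2
t=19: 3  1  2  1
3  1  0  3
1  1  2  3
2  1  0  1
0  0  1  2
2  2  3  2

37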